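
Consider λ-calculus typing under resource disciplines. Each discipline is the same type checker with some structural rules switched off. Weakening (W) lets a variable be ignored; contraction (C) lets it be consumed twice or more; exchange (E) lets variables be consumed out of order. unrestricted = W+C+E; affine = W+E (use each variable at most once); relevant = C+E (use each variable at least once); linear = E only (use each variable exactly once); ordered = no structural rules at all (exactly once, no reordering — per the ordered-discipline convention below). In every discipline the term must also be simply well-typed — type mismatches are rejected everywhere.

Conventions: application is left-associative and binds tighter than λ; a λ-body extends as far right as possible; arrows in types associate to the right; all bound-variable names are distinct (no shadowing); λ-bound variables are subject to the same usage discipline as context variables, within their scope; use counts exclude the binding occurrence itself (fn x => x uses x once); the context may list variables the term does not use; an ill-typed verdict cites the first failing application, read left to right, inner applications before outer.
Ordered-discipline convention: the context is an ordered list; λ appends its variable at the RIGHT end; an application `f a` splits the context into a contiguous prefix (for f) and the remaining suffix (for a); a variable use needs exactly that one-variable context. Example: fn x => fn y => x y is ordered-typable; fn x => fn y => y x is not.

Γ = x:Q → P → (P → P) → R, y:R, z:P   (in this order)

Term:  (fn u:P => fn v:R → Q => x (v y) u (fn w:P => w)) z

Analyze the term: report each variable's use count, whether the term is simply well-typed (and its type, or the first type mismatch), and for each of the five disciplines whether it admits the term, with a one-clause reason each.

usage: x ×1, y ×1, z ×1, u [bound] ×1, v [bound] ×1, w [bound] ×1
left-to-right use order: x, v, y, u, w, z
typing: well-typed at (R → Q) → R
ordered: ✗ — no ordered split (uses run x, v, y, u, w, z)
linear: ✓ — exactly-once usage across x, y, z, u, v, w
affine: ✓ — no duplicate uses among x, y, z, u, v, w
relevant: ✓ — every one of x, y, z, u, v, w appears
unrestricted: ✓ — simply typable at (R → Q) → R; W, C, E all held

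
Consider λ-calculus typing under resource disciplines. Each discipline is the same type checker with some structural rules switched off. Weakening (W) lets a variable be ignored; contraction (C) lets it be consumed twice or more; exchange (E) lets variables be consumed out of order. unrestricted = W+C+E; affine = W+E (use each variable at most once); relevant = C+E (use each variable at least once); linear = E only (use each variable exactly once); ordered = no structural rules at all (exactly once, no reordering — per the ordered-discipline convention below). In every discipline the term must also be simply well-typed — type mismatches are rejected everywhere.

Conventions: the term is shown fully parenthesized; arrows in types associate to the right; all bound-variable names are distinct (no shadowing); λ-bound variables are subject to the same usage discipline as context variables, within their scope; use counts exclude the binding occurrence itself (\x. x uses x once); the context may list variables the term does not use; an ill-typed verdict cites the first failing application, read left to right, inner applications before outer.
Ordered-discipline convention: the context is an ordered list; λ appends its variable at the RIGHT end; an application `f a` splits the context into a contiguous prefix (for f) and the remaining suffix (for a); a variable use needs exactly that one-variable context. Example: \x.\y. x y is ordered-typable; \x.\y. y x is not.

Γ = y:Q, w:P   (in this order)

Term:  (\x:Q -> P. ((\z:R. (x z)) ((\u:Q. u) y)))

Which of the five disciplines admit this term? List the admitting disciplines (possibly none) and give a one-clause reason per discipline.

admitted by: none
use counts: y: 1, w: 0, x [bound]: 1, z [bound]: 1, u [bound]: 1
order of uses: x, z, u, y
typing: ill-typed: an application expects Q but receives R
ordered: ✗, not simply typable
linear: ✗, fails simple typing
affine: ✗, a type mismatch blocks all five
relevant: ✗, the type mismatch rejects it
unrestricted: ✗, not simply typable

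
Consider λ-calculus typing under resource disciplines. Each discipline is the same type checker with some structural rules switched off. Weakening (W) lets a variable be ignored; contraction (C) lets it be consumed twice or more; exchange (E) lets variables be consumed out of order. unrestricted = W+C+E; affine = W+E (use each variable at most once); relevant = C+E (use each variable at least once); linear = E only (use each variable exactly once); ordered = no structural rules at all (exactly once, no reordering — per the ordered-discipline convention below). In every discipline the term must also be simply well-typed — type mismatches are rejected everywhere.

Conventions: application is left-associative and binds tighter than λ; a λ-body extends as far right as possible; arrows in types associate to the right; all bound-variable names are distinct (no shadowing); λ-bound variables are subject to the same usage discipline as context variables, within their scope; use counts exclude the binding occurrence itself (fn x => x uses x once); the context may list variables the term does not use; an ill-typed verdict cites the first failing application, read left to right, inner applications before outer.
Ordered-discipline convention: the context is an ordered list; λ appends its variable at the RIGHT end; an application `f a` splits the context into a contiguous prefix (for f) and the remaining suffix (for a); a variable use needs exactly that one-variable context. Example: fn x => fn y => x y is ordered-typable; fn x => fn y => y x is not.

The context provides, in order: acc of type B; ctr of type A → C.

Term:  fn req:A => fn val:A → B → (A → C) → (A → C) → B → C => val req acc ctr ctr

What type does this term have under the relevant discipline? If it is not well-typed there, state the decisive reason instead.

term : A → (A → B → (A → C) → (A → C) → B → C) → B → C
counts: acc: 1; ctr: 2; req (bound): 1; val (bound): 1
use order (left to right): val, req, acc, ctr, ctr
typing: ✓ — A → (A → B → (A → C) → (A → C) → B → C) → B → C
per-discipline verdicts: ordered ✗ | linear ✗ | affine ✗ | relevant ✓ | unrestricted ✓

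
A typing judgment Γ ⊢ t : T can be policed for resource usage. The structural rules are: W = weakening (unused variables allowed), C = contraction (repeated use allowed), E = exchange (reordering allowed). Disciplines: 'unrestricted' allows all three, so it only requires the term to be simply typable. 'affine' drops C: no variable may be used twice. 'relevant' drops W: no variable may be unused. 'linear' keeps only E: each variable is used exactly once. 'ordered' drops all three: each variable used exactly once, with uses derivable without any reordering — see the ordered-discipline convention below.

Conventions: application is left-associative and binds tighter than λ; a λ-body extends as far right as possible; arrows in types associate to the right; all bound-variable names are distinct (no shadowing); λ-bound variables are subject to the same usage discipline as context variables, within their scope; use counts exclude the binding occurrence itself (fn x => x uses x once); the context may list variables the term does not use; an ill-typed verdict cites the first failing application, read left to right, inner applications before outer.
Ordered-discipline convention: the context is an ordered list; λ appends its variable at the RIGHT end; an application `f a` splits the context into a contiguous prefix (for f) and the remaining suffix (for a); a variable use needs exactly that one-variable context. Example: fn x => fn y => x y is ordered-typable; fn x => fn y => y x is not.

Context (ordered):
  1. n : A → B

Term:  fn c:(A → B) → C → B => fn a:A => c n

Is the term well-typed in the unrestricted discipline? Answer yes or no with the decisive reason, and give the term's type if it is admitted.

yes — typability at ((A → B) → C → B) → A → C → B is all that's needed; term : ((A → B) → C → B) → A → C → B
use counts: n ×1, c (bound) ×1, a (bound) ×0
order of uses: c, n
typing: the term checks, with type ((A → B) → C → B) → A → C → B
all disciplines: ordered ✗ | linear ✗ | affine ✓ | relevant ✗ | unrestricted ✓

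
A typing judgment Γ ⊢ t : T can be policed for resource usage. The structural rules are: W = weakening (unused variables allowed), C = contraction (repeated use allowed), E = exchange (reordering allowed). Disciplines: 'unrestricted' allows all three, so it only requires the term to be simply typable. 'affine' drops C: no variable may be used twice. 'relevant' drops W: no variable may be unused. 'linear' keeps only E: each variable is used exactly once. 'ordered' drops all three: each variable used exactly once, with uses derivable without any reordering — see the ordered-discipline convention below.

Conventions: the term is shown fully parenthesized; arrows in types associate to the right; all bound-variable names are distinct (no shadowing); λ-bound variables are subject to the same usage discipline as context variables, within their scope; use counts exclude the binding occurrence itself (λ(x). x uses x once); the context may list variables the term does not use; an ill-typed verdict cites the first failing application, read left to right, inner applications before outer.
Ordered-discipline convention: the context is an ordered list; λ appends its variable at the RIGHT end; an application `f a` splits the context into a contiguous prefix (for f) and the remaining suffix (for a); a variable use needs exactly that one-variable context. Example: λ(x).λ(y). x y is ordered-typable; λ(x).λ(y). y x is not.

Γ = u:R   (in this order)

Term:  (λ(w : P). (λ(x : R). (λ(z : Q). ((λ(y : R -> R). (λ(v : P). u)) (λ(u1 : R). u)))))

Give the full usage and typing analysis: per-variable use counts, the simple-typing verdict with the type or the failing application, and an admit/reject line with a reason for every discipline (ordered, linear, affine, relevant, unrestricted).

use counts: u=2, w [bound]=0, x [bound]=0, z [bound]=0, y [bound]=0, v [bound]=0, u1 [bound]=0
use order (left to right): u, u
typing: ✓ — P -> R -> Q -> P -> R
ordered: ✗ — uses contraction: u ×2; needs weakening: w, x, z, y, v, u1 unused
linear: ✗ — uses contraction: u ×2; needs weakening: w, x, z, y, v, u1 unused
affine: ✗ — uses contraction: u ×2
relevant: ✗ — needs weakening: w, x, z, y, v, u1 unused
unrestricted: ✓ — simply typable at P -> R -> Q -> P -> R; W, C, E all held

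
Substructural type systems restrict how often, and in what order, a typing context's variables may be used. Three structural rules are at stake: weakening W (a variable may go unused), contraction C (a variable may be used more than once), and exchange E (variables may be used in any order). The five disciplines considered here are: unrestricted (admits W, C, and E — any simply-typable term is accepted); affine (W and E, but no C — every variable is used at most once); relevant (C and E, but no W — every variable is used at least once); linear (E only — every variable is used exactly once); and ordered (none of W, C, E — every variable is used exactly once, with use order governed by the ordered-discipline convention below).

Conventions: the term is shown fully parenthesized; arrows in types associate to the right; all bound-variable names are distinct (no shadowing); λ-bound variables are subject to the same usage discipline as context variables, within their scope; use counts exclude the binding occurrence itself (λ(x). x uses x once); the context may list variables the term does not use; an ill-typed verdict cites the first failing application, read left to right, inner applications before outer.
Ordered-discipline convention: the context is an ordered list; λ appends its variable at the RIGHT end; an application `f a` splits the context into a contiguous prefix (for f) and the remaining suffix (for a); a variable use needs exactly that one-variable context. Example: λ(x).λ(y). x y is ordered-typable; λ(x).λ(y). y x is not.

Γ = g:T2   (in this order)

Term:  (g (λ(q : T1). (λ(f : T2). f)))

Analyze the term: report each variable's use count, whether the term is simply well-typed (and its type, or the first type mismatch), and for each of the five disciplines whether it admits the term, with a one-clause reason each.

use counts: g: 1×, q (λ-bound): 0×, f (λ-bound): 1×
use order (left to right): g, f
typing: ill-typed: can't apply a value of type T2
ordered ✗ (fails simple typing)
linear ✗ (a type mismatch blocks all five)
affine ✗ (the type mismatch rejects it)
relevant ✗ (not simply typable)
unrestricted ✗ (fails simple typing)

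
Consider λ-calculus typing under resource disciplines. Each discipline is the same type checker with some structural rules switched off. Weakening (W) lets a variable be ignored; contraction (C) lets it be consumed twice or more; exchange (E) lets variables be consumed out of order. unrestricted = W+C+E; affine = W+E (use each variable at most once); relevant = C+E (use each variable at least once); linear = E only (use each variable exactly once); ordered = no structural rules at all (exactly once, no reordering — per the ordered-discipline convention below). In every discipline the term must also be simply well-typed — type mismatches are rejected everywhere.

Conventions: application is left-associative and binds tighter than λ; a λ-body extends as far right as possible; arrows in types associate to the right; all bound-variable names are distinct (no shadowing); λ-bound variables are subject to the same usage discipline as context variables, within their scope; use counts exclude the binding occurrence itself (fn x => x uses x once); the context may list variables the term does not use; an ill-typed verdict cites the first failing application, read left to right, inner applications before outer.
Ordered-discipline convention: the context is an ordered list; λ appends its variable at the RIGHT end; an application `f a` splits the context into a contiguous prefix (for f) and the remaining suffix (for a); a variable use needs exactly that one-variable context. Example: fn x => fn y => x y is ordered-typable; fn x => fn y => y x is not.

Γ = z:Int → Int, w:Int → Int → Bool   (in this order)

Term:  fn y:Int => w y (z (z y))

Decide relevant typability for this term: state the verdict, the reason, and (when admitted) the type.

yes — z, w, y: all used, weakening unneeded; term : Int → Bool
counts: z: 2×, w: 1×, y (bound): 2×
left-to-right use order: w, y, z, z, y
typing: well-typed — term : Int → Bool
summary: ordered ✗; linear ✗; affine ✗; relevant ✓; unrestricted ✓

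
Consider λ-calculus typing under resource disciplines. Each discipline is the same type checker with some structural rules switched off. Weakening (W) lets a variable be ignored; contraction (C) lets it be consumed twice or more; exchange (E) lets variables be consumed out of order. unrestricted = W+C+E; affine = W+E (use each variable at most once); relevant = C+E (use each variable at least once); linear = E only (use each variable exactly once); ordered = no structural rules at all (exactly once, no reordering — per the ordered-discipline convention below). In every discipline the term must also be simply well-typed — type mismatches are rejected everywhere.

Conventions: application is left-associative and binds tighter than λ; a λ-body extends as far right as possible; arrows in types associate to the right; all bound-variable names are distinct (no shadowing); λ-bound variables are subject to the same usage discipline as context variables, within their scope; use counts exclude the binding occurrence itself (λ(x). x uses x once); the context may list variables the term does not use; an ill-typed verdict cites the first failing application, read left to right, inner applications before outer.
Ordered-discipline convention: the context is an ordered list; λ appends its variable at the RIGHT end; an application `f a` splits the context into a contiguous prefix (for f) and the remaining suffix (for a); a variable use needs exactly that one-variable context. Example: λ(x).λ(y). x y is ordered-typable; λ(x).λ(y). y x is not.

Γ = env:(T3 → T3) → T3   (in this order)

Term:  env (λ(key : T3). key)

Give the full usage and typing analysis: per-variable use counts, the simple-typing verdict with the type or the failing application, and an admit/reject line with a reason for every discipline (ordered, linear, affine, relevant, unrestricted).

usage: env: 1×, key [bound]: 1×
order of uses: env, key
typing: well-typed — term : T3
ordered: ✓, env, key: once each, no exchange needed
linear: ✓, exactly-once usage across env, key
affine: ✓, at most one use each (env, key)
relevant: ✓, none of env, key goes unused
unrestricted: ✓, simply typable at T3; W, C, E all held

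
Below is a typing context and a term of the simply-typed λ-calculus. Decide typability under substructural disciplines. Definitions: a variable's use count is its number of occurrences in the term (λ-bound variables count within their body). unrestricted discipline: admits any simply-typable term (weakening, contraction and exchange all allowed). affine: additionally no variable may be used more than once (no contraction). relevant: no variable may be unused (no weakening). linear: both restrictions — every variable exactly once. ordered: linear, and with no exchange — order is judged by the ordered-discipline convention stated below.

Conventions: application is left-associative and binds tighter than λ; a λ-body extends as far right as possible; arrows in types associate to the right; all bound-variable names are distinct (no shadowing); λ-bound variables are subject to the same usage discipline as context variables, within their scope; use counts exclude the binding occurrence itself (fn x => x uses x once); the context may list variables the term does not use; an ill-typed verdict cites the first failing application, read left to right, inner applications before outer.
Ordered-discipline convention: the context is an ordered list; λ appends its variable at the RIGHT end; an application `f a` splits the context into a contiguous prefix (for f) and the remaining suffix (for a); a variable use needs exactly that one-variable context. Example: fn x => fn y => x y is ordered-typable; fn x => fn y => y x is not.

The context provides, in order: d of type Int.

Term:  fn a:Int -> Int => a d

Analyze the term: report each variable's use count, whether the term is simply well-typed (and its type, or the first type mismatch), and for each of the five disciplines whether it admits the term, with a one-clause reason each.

usage: d: 1×; a (bound): 1×
uses in reading order: a, d
typing: ✓ — (Int -> Int) -> Int
ordered ✗ (no ordered split (uses run a, d))
linear ✓ (exactly-once usage across d, a)
affine ✓ (d, a: no repeats, contraction unneeded)
relevant ✓ (at least one use each (d, a))
unrestricted ✓ (typability at (Int -> Int) -> Int is all that's needed)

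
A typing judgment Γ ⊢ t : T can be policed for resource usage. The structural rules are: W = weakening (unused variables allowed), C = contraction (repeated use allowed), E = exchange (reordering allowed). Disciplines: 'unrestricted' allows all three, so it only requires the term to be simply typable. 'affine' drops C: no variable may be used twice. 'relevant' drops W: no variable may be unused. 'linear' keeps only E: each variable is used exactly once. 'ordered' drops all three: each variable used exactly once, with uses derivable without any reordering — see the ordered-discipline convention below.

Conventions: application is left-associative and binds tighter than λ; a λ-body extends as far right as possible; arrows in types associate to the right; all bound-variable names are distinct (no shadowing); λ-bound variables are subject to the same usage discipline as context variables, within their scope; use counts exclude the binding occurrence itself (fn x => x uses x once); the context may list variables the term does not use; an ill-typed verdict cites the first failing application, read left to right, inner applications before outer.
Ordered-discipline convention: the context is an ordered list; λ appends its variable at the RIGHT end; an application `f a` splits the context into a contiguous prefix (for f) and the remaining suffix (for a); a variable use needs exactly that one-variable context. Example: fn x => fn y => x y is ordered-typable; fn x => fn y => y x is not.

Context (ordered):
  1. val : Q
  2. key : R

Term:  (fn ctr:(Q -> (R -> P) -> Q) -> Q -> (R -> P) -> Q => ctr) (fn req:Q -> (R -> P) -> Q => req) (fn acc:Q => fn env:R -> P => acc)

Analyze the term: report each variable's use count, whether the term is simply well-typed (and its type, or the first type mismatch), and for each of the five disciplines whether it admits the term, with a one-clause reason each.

variable uses: val: 0; key: 0; ctr (λ-bound): 1; req (λ-bound): 1; acc (λ-bound): 1; env (λ-bound): 0
uses in reading order: ctr, req, acc
typing: well-typed — term : Q -> (R -> P) -> Q
ordered: ✗, unused: val, key, env — weakening required
linear: ✗, unused: val, key, env — weakening required
affine: ✓, val, key, ctr, req, acc, env: no repeats, contraction unneeded
relevant: ✗, unused: val, key, env — weakening required
unrestricted: ✓, well-typed at Q -> (R -> P) -> Q; no restrictions here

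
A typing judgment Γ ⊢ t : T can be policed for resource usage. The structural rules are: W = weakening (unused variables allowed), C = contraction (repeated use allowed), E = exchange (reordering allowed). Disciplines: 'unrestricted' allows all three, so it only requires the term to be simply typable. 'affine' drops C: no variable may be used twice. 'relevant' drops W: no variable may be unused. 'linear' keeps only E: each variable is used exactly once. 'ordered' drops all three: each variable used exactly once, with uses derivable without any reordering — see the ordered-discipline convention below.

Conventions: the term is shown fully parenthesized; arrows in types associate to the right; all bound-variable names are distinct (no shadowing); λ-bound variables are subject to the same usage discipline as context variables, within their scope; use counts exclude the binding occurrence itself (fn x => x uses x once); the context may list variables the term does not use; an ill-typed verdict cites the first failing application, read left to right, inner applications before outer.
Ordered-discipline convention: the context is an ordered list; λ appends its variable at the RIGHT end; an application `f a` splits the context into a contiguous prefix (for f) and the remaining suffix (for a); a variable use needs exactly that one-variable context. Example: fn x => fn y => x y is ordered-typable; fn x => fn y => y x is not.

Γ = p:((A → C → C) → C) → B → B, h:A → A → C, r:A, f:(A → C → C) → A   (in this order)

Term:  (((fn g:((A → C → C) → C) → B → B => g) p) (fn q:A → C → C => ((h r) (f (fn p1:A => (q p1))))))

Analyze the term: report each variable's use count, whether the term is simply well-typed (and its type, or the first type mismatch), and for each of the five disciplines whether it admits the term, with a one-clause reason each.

usage: p ×1; h ×1; r ×1; f ×1; g [bound] ×1; q [bound] ×1; p1 [bound] ×1
uses in reading order: g, p, h, r, f, q, p1
typing: the term checks, with type B → B
ordered: ✓, p, h, r, f, g, q, p1 once each; derivable with no W/C/E
linear: ✓, single use per variable (p, h, r, f, g, q, p1)
affine: ✓, p, h, r, f, g, q, p1: no repeats, contraction unneeded
relevant: ✓, none of p, h, r, f, g, q, p1 goes unused
unrestricted: ✓, type-checks (B → B) and nothing is barred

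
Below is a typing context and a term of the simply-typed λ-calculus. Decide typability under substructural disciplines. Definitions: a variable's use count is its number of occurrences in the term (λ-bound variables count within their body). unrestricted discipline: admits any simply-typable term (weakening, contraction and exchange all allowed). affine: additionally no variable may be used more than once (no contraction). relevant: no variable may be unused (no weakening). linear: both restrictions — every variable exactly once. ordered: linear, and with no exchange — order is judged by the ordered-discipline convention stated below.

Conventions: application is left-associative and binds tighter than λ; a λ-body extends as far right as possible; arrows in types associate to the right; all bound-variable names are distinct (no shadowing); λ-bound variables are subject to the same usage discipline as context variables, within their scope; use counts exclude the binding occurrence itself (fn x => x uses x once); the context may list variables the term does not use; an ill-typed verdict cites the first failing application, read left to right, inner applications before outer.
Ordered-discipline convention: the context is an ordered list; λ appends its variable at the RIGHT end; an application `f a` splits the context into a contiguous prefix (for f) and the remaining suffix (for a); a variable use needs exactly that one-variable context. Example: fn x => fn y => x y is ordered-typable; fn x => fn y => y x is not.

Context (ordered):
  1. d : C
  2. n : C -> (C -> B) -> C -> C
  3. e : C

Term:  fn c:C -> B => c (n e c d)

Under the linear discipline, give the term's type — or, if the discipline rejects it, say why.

not well-typed under linear — uses contraction: c ×2
use counts: d: 1, n: 1, e: 1, c (bound): 2
left-to-right use order: c, n, e, c, d
typing: ✓ — (C -> B) -> B
per-discipline verdicts: ordered ✗, linear ✗, affine ✗, relevant ✓, unrestricted ✓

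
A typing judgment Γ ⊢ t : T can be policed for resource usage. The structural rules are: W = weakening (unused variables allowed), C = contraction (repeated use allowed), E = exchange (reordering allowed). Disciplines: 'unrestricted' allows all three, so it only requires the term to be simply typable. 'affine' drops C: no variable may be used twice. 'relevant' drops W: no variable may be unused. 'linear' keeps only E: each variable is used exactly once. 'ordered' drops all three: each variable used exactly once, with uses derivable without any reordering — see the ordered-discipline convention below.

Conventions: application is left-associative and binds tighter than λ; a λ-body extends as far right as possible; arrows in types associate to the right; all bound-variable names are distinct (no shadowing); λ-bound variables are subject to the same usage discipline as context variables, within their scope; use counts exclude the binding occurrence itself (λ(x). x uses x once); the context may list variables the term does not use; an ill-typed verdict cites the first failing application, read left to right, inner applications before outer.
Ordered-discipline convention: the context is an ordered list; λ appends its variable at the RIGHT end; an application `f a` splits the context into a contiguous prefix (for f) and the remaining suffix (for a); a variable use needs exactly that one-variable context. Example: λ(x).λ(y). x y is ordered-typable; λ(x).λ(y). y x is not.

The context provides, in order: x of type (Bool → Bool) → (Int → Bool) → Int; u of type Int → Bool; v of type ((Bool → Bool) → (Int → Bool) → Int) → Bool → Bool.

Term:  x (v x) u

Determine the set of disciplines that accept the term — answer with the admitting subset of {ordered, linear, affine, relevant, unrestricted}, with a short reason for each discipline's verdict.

accepted by: relevant, unrestricted
use counts: x: 2×, u: 1×, v: 1×
order of uses: x, v, x, u
typing: ✓ — Int
ordered: ✗ — uses contraction: x ×2
linear: ✗ — uses contraction: x ×2
affine: ✗ — uses contraction: x ×2
relevant: ✓ — at least one use each (x, u, v)
unrestricted: ✓ — typability at Int is all that's needed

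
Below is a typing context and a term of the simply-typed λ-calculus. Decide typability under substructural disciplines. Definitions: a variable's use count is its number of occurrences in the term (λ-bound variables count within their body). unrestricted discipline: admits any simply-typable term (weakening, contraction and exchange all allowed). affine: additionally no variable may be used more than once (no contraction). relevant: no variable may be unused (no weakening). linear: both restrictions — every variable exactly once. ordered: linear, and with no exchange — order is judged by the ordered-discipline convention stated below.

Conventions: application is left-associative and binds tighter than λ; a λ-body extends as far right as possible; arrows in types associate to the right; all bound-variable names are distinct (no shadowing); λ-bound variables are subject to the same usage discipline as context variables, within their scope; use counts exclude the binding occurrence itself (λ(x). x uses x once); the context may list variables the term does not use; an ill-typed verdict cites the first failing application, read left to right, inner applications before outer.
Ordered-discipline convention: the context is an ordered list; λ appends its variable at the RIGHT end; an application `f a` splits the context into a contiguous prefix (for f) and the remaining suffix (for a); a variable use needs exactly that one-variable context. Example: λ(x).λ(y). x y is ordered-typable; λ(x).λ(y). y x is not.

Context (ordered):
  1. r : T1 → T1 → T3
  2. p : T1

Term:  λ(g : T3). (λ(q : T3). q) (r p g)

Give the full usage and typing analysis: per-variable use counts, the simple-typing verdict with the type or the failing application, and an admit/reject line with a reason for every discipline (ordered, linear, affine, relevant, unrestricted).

variable uses: r: 1×; p: 1×; g [bound]: 1×; q [bound]: 1×
left-to-right use order: q, r, p, g
typing: ill-typed: argument of type T3 where T1 is required
ordered: ✗ — a type mismatch blocks all five
linear: ✗ — the type mismatch rejects it
affine: ✗ — not simply typable
relevant: ✗ — fails simple typing
unrestricted: ✗ — a type mismatch blocks all five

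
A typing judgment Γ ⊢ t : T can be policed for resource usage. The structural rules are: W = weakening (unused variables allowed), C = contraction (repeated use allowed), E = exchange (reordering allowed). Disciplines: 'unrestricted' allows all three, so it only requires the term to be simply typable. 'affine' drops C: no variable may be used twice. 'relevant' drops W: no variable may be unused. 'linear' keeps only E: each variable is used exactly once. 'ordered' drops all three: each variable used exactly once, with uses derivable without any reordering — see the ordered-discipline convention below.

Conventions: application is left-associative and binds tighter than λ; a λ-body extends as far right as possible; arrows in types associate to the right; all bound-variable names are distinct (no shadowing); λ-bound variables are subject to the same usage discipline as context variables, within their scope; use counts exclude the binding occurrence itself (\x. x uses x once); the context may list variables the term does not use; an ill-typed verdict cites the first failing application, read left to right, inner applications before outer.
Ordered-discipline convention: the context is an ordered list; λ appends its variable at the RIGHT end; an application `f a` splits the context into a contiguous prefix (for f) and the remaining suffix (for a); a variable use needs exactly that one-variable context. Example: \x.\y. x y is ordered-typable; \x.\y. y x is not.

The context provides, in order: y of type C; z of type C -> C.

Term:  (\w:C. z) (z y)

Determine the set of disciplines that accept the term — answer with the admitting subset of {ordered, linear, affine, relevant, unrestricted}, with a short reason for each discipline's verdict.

admitted in: unrestricted
usage: y: 1; z: 2; w (bound): 0
use order (left to right): z, z, y
typing: well-typed — term : C -> C
ordered: ✗, repeated use of z ×2; needs weakening: w unused
linear: ✗, repeated use of z ×2; needs weakening: w unused
affine: ✗, repeated use of z ×2
relevant: ✗, needs weakening: w unused
unrestricted: ✓, simply typable at C -> C; W, C, E all held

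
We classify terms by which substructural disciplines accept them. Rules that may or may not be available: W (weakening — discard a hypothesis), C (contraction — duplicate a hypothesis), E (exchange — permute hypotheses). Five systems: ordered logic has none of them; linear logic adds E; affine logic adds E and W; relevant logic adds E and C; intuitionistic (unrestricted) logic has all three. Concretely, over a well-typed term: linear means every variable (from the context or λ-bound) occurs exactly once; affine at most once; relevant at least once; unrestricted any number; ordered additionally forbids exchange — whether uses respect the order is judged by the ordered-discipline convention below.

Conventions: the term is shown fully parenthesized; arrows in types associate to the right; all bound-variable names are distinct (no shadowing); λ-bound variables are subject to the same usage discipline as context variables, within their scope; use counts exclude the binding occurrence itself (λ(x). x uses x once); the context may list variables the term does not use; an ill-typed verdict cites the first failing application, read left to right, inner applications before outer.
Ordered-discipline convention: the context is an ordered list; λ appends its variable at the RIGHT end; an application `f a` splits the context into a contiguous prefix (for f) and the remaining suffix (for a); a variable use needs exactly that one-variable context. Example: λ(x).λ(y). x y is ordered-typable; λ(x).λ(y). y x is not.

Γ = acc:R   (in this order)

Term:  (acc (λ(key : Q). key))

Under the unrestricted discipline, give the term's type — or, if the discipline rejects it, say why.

not well-typed under unrestricted — the type mismatch rejects it
use counts: acc=1; key [bound]=1
left-to-right use order: acc, key
typing: ill-typed: can't apply a value of type R
across the five disciplines: ordered ✗; linear ✗; affine ✗; relevant ✗; unrestricted ✗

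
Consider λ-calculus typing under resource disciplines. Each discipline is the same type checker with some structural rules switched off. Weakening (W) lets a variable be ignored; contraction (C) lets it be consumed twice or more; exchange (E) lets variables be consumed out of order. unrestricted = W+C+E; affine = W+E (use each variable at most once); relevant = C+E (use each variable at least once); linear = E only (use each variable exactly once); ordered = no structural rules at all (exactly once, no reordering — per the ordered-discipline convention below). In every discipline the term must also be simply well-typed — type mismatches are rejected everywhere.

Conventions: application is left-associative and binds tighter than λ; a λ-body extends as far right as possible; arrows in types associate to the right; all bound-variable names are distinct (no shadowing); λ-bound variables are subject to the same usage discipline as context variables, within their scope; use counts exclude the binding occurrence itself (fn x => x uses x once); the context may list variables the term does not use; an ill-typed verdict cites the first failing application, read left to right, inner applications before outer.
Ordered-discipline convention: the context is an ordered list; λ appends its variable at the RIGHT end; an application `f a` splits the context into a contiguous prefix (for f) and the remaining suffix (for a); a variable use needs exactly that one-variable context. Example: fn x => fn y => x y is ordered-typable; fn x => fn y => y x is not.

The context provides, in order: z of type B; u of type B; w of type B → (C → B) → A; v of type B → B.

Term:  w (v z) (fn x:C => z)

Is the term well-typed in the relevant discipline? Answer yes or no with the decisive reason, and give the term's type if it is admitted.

no — u, x never used (weakening)
use counts: z: 2; u: 0; w: 1; v: 1; x [bound]: 0
use order (left to right): w, v, z, z
typing: the term checks, with type A
all disciplines: ordered ✗ · linear ✗ · affine ✗ · relevant ✗ · unrestricted ✓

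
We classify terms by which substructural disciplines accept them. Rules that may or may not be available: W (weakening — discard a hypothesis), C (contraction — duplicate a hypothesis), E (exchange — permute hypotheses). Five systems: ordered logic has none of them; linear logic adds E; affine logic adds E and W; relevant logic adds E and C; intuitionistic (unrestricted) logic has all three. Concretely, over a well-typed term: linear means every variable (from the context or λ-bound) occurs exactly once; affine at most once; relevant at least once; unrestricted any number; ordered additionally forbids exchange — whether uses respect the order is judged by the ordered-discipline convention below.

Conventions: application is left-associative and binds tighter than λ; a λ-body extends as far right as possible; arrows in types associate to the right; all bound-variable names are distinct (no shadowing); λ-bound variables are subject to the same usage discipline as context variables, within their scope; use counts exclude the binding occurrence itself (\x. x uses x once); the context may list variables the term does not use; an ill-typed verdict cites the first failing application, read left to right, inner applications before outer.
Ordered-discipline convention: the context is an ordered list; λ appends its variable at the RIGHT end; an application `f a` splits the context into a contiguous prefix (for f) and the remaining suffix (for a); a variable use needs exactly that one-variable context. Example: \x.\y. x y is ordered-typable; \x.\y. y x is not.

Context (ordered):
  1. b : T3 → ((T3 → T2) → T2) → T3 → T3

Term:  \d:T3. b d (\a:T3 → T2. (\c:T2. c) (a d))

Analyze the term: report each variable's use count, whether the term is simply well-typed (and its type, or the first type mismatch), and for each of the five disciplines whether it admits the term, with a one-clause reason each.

counts: b: 1×, d (bound): 2×, a (bound): 1×, c (bound): 1×
order of uses: b, d, c, a, d
typing: well-typed — term : T3 → T3 → T3
ordered ✗ (uses contraction: d ×2)
linear ✗ (uses contraction: d ×2)
affine ✗ (uses contraction: d ×2)
relevant ✓ (b, d, a, c: all used, weakening unneeded)
unrestricted ✓ (simply typable at T3 → T3 → T3; W, C, E all held)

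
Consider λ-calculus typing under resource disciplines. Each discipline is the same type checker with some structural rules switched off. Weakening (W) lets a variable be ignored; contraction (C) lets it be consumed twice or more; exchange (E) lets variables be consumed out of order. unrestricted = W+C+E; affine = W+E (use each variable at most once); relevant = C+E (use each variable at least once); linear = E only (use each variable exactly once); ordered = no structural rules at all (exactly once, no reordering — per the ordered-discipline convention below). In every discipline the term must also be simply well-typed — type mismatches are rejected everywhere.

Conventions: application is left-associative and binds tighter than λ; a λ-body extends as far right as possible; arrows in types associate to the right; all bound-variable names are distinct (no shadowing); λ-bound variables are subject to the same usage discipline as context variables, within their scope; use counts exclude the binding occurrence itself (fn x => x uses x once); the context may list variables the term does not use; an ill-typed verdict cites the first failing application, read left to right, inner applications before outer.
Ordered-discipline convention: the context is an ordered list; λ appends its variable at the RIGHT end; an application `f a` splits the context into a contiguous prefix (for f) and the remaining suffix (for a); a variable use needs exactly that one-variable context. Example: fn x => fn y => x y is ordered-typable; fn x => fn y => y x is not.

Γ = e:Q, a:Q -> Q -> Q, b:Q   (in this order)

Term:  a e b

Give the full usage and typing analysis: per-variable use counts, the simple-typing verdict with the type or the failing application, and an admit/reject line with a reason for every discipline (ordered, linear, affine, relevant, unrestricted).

counts: e: 1×, a: 1×, b: 1×
use order (left to right): a, e, b
typing: ✓ — Q
ordered: ✗, no contiguous prefix/suffix split fits a, e, b
linear: ✓, each of e, a, b used exactly once
affine: ✓, at most one use each (e, a, b)
relevant: ✓, none of e, a, b goes unused
unrestricted: ✓, type-checks (Q) and nothing is barred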